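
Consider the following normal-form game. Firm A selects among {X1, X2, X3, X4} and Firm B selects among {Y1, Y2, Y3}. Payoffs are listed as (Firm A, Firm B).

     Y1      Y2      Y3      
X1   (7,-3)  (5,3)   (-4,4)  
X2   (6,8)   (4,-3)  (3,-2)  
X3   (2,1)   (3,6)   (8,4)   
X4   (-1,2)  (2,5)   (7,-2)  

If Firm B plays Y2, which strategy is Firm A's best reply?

With Firm B fixed at Y2, Firm A's payoffs are: X1 → 5, X2 → 4, X3 → 3, X4 → 2.
The maximum is 5, achieved by X1.

X1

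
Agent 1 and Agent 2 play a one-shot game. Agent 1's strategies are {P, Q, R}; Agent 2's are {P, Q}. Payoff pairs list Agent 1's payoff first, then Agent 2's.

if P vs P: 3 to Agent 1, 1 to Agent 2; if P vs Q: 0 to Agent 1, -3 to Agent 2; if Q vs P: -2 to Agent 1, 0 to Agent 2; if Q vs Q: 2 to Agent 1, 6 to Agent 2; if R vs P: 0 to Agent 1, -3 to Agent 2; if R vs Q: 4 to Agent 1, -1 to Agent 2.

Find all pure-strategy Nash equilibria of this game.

(P, P) and (R, Q)

Find each player's best response to every opponent strategy; NE are the intersections.
Agent 1's best responses — vs P: P (payoff 3); vs Q: R (payoff 4).
Agent 2's best responses — vs P: P (payoff 1); vs Q: Q (payoff 6); vs R: Q (payoff -1).
Mutual best responses occur at (P, P) and (R, Q); at each, neither player gains by switching.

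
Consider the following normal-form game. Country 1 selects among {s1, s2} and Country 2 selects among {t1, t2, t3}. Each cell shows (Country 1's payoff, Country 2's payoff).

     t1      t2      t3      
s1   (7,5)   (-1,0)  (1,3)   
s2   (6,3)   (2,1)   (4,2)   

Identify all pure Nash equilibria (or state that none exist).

A profile is a Nash equilibrium when each player is best-responding to the other.
Country 1's best responses — vs t1: s1 (payoff 7); vs t2: s2 (payoff 2); vs t3: s2 (payoff 4).
Country 2's best responses — vs s1: t1 (payoff 5); vs s2: t1 (payoff 3).
The only mutual best response is (s1, t1); neither player gains by switching there.

(s1, t1)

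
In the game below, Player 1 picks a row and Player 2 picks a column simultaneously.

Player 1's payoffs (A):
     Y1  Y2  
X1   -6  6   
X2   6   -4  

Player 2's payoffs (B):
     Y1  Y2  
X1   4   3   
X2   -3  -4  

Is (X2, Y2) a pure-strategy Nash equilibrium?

No

Holding Player 2 at Y2: Player 1 gets -4 from X2 but could get 6 by switching to X1. Player 1 has a profitable deviation.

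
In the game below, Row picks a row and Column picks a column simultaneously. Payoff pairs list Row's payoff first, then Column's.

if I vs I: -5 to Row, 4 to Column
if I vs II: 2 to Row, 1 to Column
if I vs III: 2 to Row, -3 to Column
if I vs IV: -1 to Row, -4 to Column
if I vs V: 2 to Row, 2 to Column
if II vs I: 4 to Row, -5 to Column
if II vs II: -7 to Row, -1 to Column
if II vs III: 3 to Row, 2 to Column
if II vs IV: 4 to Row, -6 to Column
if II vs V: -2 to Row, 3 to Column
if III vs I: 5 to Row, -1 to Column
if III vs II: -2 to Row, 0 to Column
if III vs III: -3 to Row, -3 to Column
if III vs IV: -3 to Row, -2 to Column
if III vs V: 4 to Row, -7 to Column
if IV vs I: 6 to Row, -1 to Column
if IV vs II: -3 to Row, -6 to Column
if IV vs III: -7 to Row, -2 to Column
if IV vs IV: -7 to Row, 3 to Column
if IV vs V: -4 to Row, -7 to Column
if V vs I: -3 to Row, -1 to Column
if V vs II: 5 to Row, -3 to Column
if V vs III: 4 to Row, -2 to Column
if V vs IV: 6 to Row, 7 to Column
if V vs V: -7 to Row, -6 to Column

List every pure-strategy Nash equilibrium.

Check mutual best responses: a cell is a NE iff neither player can gain by unilaterally deviating.
Row's best responses — vs I: IV (payoff 6); vs II: V (payoff 5); vs III: V (payoff 4); vs IV: V (payoff 6); vs V: III (payoff 4).
Column's best responses — vs I: I (payoff 4); vs II: V (payoff 3); vs III: II (payoff 0); vs IV: IV (payoff 3); vs V: IV (payoff 7).
The only mutual best response is (V, IV); neither player gains by switching there.

(V, IV)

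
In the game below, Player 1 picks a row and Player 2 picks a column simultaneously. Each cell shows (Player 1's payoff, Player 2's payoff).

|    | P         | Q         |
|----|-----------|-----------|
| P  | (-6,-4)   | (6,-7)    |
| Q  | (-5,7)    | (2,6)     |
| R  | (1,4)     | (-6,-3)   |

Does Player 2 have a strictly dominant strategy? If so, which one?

Check whether one of Player 2's strategies beats all alternatives regardless of what the opponent does.
P strictly dominates: vs P: -4 > -7; vs Q: 7 > 6; vs R: 4 > -3.

P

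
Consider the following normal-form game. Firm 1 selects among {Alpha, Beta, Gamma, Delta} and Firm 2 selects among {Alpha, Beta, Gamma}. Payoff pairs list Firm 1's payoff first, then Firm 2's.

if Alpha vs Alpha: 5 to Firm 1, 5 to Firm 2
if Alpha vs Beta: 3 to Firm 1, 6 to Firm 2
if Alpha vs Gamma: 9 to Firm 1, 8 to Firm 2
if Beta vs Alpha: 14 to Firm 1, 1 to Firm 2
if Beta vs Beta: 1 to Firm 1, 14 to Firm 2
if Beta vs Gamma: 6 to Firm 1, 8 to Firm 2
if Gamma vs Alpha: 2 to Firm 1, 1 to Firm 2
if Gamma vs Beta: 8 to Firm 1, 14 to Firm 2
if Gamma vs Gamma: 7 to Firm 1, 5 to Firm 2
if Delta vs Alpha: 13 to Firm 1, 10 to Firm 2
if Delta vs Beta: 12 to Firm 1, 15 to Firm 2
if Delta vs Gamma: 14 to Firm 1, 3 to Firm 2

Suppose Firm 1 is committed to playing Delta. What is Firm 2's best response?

With Firm 1 fixed at Delta, Firm 2's payoffs are: Alpha → 10, Beta → 15, Gamma → 3.
The maximum is 15, achieved by Beta.

Beta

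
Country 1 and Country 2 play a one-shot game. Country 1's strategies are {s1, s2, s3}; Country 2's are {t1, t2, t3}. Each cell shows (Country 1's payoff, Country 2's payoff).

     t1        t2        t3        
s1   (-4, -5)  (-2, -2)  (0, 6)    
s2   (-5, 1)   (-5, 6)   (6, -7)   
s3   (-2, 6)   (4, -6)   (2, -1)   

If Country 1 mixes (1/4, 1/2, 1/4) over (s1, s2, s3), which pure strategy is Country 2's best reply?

t2

Compute Country 2's expected payoff from each pure strategy against the given mix.
t1: (1/4)·(-5) + (1/2)·1 + (1/4)·6 = 3/4
t2: (1/4)·(-2) + (1/2)·6 + (1/4)·(-6) = 1
t3: (1/4)·6 + (1/2)·(-7) + (1/4)·(-1) = -9/4
Highest expected payoff is 1, from t2.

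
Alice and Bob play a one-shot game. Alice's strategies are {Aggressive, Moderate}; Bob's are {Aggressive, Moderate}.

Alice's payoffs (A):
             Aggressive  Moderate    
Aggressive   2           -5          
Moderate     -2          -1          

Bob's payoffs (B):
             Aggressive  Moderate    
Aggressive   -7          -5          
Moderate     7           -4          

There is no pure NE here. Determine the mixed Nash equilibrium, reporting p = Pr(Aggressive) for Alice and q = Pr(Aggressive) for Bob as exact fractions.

p = 11/13, q = 1/2

In a mixed NE each player is indifferent between their pure strategies, so the opponent's mix sets the indifference.
Bob indifferent between Aggressive and Moderate: p·(-7) + (1−p)·7 = p·(-5) + (1−p)·(-4) ⟹ 7 + (-14)p = (-4) + (-1)p ⟹ p = 11/13.
Alice indifferent between Aggressive and Moderate: q·2 + (1−q)·(-5) = q·(-2) + (1−q)·(-1) ⟹ (-5) + 7q = (-1) + (-1)q ⟹ q = 1/2.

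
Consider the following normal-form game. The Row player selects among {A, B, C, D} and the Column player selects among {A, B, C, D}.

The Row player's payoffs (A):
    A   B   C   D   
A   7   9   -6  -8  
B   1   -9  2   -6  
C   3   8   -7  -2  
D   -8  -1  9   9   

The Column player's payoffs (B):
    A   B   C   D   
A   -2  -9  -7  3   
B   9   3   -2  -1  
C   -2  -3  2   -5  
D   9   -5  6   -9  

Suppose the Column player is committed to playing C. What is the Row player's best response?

D

With the Column player fixed at C, the Row player's payoffs are: A → -6, B → 2, C → -7, D → 9.
The maximum is 9, achieved by D.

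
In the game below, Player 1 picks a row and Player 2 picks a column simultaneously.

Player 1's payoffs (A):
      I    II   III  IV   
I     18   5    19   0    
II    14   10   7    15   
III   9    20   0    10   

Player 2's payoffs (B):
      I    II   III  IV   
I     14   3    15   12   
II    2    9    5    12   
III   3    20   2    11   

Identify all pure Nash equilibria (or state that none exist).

Find each player's best response to every opponent strategy; NE are the intersections.
Player 1's best responses — vs I: I (payoff 18); vs II: III (payoff 20); vs III: I (payoff 19); vs IV: II (payoff 15).
Player 2's best responses — vs I: III (payoff 15); vs II: IV (payoff 12); vs III: II (payoff 20).
Mutual best responses occur at (I, III), (II, IV), and (III, II); at each, neither player gains by switching.

(I, III), (II, IV), and (III, II)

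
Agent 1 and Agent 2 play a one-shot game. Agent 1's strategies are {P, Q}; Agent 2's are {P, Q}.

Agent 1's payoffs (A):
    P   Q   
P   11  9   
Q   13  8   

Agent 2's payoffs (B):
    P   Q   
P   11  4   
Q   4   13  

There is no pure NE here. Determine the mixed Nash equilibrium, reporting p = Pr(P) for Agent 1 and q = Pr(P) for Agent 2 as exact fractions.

Each player's mixing probability is pinned down by making the *other* player indifferent.
Agent 2 indifferent between P and Q: p·11 + (1−p)·4 = p·4 + (1−p)·13 ⟹ 4 + 7p = 13 + (-9)p ⟹ p = 9/16.
Agent 1 indifferent between P and Q: q·11 + (1−q)·9 = q·13 + (1−q)·8 ⟹ 9 + 2q = 8 + 5q ⟹ q = 1/3.

p = 9/16, q = 1/3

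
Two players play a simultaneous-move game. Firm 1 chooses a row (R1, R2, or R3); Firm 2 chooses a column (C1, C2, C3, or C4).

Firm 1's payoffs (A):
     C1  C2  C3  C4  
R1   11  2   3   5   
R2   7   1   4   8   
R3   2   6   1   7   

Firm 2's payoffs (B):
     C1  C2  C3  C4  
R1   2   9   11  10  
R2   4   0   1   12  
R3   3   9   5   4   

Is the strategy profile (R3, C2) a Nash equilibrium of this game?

Yes

Holding Firm 2 at C2: Firm 1 gets 6 from R3, versus 2 from R1, 1 from R2. No profitable deviation for Firm 1.
Holding Firm 1 at R3: Firm 2 gets 9 from C2, versus 3 from C1, 5 from C3, 4 from C4. No profitable deviation for Firm 2 either.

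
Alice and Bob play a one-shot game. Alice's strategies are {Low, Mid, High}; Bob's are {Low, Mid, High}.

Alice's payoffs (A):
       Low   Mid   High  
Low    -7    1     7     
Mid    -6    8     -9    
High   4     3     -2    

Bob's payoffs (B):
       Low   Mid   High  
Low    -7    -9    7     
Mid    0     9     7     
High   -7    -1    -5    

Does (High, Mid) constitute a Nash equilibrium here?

Holding Bob at Mid: Alice gets 3 from High but could get 8 by switching to Mid. Alice has a profitable deviation.

No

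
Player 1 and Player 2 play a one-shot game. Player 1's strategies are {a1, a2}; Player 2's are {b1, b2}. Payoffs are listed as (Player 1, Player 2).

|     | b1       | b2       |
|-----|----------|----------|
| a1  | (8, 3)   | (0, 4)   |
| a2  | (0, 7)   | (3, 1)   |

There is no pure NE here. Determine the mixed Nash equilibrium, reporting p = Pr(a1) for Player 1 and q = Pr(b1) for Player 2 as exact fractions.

p = 6/7, q = 3/11

In a mixed NE each player is indifferent between their pure strategies, so the opponent's mix sets the indifference.
Player 2 indifferent between b1 and b2: p·3 + (1−p)·7 = p·4 + (1−p)·1 ⟹ 7 + (-4)p = 1 + 3p ⟹ p = 6/7.
Player 1 indifferent between a1 and a2: q·8 + (1−q)·0 = q·0 + (1−q)·3 ⟹ 0 + 8q = 3 + (-3)q ⟹ q = 3/11.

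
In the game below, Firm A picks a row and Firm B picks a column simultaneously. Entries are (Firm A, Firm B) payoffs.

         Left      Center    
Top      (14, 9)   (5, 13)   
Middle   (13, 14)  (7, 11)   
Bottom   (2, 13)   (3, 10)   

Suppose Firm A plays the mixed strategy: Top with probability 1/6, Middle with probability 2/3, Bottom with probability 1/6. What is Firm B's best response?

Firm B's best reply maximizes expected payoff against the mix.
Left: (1/6)·9 + (2/3)·14 + (1/6)·13 = 13
Center: (1/6)·13 + (2/3)·11 + (1/6)·10 = 67/6
Highest expected payoff is 13, from Left.

Left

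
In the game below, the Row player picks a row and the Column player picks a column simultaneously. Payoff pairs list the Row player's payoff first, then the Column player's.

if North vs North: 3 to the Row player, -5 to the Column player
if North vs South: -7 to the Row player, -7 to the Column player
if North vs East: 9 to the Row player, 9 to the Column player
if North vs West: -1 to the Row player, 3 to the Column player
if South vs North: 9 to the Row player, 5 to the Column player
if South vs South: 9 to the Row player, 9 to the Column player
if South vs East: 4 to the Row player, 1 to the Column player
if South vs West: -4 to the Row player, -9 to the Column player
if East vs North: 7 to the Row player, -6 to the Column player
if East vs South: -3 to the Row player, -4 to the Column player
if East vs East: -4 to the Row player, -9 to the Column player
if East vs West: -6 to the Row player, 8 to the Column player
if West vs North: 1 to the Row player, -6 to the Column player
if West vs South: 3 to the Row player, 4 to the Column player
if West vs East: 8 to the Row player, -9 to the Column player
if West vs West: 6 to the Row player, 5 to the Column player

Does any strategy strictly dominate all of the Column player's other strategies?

A strategy is strictly dominant if it gives the Column player a strictly higher payoff than every other strategy, against every choice by the opponent.
North is not dominant: against North, East gives 9 > -5.
South is not dominant: against North, North gives -5 > -7.
East is not dominant: against South, North gives 5 > 1.
West is not dominant: against North, East gives 9 > 3.
No single strategy is best against every opponent action.

None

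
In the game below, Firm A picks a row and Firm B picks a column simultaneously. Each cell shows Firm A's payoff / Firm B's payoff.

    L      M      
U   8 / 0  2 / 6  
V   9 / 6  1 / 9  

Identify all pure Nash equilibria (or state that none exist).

A profile is a Nash equilibrium when each player is best-responding to the other.
Firm A's best responses — vs L: V (payoff 9); vs M: U (payoff 2).
Firm B's best responses — vs U: M (payoff 6); vs V: M (payoff 9).
The only mutual best response is (U, M); neither player gains by switching there.

(U, M)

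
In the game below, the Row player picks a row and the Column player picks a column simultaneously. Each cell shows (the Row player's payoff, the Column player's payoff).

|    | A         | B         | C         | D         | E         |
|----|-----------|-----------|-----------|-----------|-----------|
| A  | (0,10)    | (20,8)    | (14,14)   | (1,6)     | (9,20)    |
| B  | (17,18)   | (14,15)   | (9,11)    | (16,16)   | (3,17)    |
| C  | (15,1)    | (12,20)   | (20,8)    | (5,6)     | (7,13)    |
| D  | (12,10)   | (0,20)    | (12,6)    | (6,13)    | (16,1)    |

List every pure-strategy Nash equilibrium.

(B, A)

Find each player's best response to every opponent strategy; NE are the intersections.
The Row player's best responses — vs A: B (payoff 17); vs B: A (payoff 20); vs C: C (payoff 20); vs D: B (payoff 16); vs E: D (payoff 16).
The Column player's best responses — vs A: E (payoff 20); vs B: A (payoff 18); vs C: B (payoff 20); vs D: B (payoff 20).
The only mutual best response is (B, A); neither player gains by switching there.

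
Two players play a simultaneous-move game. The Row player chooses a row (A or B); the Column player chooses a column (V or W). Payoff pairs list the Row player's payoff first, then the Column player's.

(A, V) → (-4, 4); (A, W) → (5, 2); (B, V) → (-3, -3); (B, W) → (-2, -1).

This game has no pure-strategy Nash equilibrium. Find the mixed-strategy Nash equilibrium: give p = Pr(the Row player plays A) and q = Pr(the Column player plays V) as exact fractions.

p = 1/2, q = 7/8

Each player's mixing probability is pinned down by making the *other* player indifferent.
The Column player indifferent between V and W: p·4 + (1−p)·(-3) = p·2 + (1−p)·(-1) ⟹ (-3) + 7p = (-1) + 3p ⟹ p = 1/2.
The Row player indifferent between A and B: q·(-4) + (1−q)·5 = q·(-3) + (1−q)·(-2) ⟹ 5 + (-9)q = (-2) + (-1)q ⟹ q = 7/8.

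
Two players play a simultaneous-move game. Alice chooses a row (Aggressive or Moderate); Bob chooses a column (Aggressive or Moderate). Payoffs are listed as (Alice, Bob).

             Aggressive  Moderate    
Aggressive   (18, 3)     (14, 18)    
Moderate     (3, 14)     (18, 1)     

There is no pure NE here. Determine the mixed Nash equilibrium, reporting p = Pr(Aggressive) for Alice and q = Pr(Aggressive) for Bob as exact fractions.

p = 13/28, q = 4/19

In a mixed NE each player is indifferent between their pure strategies, so the opponent's mix sets the indifference.
Bob indifferent between Aggressive and Moderate: p·3 + (1−p)·14 = p·18 + (1−p)·1 ⟹ 14 + (-11)p = 1 + 17p ⟹ p = 13/28.
Alice indifferent between Aggressive and Moderate: q·18 + (1−q)·14 = q·3 + (1−q)·18 ⟹ 14 + 4q = 18 + (-15)q ⟹ q = 4/19.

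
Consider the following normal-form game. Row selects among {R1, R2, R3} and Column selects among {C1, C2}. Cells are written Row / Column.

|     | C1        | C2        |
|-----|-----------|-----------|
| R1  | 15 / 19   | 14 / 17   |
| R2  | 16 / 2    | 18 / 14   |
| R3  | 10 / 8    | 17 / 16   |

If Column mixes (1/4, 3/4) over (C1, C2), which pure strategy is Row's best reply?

Compute Row's expected payoff from each pure strategy against the given mix.
R1: (1/4)·15 + (3/4)·14 = 57/4
R2: (1/4)·16 + (3/4)·18 = 35/2
R3: (1/4)·10 + (3/4)·17 = 61/4
Highest expected payoff is 35/2, from R2.

R2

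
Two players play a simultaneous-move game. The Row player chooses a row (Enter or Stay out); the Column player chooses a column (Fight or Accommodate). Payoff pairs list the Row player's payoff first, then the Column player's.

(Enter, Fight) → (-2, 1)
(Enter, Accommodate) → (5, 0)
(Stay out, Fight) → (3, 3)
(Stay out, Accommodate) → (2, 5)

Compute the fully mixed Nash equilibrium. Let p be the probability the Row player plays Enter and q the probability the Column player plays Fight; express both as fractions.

p = 2/3, q = 3/8

Each player's mixing probability is pinned down by making the *other* player indifferent.
The Column player indifferent between Fight and Accommodate: p·1 + (1−p)·3 = p·0 + (1−p)·5 ⟹ 3 + (-2)p = 5 + (-5)p ⟹ p = 2/3.
The Row player indifferent between Enter and Stay out: q·(-2) + (1−q)·5 = q·3 + (1−q)·2 ⟹ 5 + (-7)q = 2 + 1q ⟹ q = 3/8.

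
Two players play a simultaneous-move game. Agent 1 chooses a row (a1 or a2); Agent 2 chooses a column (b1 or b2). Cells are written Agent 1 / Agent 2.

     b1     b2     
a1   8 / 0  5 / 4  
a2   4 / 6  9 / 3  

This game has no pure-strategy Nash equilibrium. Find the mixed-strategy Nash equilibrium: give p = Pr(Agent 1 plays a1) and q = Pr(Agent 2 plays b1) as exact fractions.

In a mixed NE each player is indifferent between their pure strategies, so the opponent's mix sets the indifference.
Agent 2 indifferent between b1 and b2: p·0 + (1−p)·6 = p·4 + (1−p)·3 ⟹ 6 + (-6)p = 3 + 1p ⟹ p = 3/7.
Agent 1 indifferent between a1 and a2: q·8 + (1−q)·5 = q·4 + (1−q)·9 ⟹ 5 + 3q = 9 + (-5)q ⟹ q = 1/2.

p = 3/7, q = 1/2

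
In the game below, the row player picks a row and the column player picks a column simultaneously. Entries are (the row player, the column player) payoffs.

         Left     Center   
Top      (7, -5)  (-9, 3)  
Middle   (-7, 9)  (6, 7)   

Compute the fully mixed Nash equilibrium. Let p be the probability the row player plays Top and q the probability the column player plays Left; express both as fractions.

Each player's mixing probability is pinned down by making the *other* player indifferent.
The column player indifferent between Left and Center: p·(-5) + (1−p)·9 = p·3 + (1−p)·7 ⟹ 9 + (-14)p = 7 + (-4)p ⟹ p = 1/5.
The row player indifferent between Top and Middle: q·7 + (1−q)·(-9) = q·(-7) + (1−q)·6 ⟹ (-9) + 16q = 6 + (-13)q ⟹ q = 15/29.

p = 1/5, q = 15/29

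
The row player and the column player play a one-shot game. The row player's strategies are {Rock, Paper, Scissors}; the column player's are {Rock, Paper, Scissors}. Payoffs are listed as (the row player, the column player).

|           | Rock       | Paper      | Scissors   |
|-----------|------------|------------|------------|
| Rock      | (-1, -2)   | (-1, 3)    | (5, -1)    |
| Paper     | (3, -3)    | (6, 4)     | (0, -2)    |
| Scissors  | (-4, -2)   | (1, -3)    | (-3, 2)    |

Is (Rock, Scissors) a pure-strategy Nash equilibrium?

No

Holding the column player at Scissors: the row player gets 5 from Rock, versus 0 from Paper, -3 from Scissors. No profitable deviation for the row player.
Holding the row player at Rock: the column player gets -1 from Scissors but could get 3 by switching to Paper. The column player has a profitable deviation.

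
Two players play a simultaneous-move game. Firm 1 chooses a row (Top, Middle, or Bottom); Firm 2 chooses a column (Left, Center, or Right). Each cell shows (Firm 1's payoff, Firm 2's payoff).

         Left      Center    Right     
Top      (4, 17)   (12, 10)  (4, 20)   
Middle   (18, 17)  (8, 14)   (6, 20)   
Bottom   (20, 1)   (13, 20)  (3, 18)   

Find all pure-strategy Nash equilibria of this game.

(Middle, Right) and (Bottom, Center)

A profile is a Nash equilibrium when each player is best-responding to the other.
Firm 1's best responses — vs Left: Bottom (payoff 20); vs Center: Bottom (payoff 13); vs Right: Middle (payoff 6).
Firm 2's best responses — vs Top: Right (payoff 20); vs Middle: Right (payoff 20); vs Bottom: Center (payoff 20).
Mutual best responses occur at (Middle, Right) and (Bottom, Center); at each, neither player gains by switching.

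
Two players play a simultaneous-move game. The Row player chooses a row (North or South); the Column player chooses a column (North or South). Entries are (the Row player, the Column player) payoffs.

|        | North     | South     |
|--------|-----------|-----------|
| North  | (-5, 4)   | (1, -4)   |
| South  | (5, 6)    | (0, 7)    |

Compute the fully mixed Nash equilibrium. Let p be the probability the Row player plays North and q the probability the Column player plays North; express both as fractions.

Each player's mixing probability is pinned down by making the *other* player indifferent.
The Column player indifferent between North and South: p·4 + (1−p)·6 = p·(-4) + (1−p)·7 ⟹ 6 + (-2)p = 7 + (-11)p ⟹ p = 1/9.
The Row player indifferent between North and South: q·(-5) + (1−q)·1 = q·5 + (1−q)·0 ⟹ 1 + (-6)q = 0 + 5q ⟹ q = 1/11.

p = 1/9, q = 1/11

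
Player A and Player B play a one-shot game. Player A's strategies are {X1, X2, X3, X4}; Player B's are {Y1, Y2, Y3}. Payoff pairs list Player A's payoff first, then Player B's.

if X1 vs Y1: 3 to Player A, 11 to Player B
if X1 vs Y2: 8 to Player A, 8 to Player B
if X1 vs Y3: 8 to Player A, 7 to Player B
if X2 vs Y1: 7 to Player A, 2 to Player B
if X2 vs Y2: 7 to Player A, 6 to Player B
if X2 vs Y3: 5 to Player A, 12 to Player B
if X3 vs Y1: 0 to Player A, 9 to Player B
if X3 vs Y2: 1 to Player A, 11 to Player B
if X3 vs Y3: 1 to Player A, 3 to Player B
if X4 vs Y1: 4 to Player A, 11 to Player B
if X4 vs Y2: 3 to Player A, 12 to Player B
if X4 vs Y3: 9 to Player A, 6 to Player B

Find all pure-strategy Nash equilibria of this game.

Check mutual best responses: a cell is a NE iff neither player can gain by unilaterally deviating.
Player A's best responses — vs Y1: X2 (payoff 7); vs Y2: X1 (payoff 8); vs Y3: X4 (payoff 9).
Player B's best responses — vs X1: Y1 (payoff 11); vs X2: Y3 (payoff 12); vs X3: Y2 (payoff 11); vs X4: Y2 (payoff 12).
No cell has both players best-responding. For instance, Player A's best reply to Y2 is X1, but against X1 Player B prefers Y1 over Y2.

There is no pure-strategy Nash equilibrium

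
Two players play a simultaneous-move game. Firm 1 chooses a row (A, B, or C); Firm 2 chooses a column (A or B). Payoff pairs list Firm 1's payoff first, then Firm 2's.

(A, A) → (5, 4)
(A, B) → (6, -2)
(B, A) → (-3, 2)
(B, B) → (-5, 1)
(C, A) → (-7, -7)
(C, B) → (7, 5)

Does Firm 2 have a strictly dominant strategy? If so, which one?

A strategy is strictly dominant if it gives Firm 2 a strictly higher payoff than every other strategy, against every choice by the opponent.
A is not dominant: against C, B gives 5 > -7.
B is not dominant: against A, A gives 4 > -2.
No single strategy is best against every opponent action.

None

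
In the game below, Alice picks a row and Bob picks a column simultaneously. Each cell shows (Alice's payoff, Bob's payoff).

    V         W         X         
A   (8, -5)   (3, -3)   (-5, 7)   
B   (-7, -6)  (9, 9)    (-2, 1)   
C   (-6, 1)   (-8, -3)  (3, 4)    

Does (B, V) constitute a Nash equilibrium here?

No

Holding Bob at V: Alice gets -7 from B but could get 8 by switching to A. Alice has a profitable deviation.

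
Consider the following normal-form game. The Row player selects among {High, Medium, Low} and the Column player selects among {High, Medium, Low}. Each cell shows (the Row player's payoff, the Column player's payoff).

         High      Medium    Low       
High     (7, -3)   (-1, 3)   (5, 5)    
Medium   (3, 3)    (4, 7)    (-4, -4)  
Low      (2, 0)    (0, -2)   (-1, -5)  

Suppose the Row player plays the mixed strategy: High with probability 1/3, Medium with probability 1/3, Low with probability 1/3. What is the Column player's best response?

Medium

Compute the Column player's expected payoff from each pure strategy against the given mix.
High: (1/3)·(-3) + (1/3)·3 + (1/3)·0 = 0
Medium: (1/3)·3 + (1/3)·7 + (1/3)·(-2) = 8/3
Low: (1/3)·5 + (1/3)·(-4) + (1/3)·(-5) = -4/3
Highest expected payoff is 8/3, from Medium.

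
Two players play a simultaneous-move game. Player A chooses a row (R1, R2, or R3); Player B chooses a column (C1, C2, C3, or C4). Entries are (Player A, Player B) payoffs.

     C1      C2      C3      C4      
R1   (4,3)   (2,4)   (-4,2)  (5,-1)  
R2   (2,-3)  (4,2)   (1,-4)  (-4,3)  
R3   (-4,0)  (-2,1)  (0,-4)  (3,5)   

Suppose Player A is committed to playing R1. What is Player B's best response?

C2

With Player A fixed at R1, Player B's payoffs are: C1 → 3, C2 → 4, C3 → 2, C4 → -1.
The maximum is 4, achieved by C2.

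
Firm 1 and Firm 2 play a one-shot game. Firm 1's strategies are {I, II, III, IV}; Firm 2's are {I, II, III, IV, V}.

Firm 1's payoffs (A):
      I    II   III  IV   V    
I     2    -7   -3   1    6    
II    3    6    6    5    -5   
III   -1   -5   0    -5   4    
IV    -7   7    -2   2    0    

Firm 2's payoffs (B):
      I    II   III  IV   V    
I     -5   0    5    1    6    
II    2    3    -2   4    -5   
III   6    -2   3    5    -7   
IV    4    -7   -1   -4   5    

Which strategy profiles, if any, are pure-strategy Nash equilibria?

(I, V) and (II, IV)

Find each player's best response to every opponent strategy; NE are the intersections.
Firm 1's best responses — vs I: II (payoff 3); vs II: IV (payoff 7); vs III: II (payoff 6); vs IV: II (payoff 5); vs V: I (payoff 6).
Firm 2's best responses — vs I: V (payoff 6); vs II: IV (payoff 4); vs III: I (payoff 6); vs IV: V (payoff 5).
Mutual best responses occur at (I, V) and (II, IV); at each, neither player gains by switching.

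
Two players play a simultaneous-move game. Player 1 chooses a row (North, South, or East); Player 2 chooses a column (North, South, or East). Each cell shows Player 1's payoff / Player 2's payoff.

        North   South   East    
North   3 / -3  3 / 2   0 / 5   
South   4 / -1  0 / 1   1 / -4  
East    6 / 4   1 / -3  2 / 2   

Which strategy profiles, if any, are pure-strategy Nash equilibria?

A profile is a Nash equilibrium when each player is best-responding to the other.
Player 1's best responses — vs North: East (payoff 6); vs South: North (payoff 3); vs East: East (payoff 2).
Player 2's best responses — vs North: East (payoff 5); vs South: South (payoff 1); vs East: North (payoff 4).
The only mutual best response is (East, North); neither player gains by switching there.

(East, North)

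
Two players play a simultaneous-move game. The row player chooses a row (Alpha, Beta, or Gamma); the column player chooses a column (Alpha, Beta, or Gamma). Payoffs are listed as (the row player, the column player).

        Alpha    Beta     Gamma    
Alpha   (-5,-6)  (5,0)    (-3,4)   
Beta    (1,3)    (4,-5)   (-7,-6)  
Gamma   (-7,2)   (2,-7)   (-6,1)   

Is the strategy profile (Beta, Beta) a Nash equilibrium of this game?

No

Holding the column player at Beta: the row player gets 4 from Beta but could get 5 by switching to Alpha. The row player has a profitable deviation.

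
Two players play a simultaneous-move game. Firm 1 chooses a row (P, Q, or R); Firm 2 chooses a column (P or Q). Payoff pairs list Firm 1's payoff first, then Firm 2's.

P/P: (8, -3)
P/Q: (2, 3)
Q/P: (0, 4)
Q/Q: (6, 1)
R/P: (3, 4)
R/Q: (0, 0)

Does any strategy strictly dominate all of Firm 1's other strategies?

Check whether one of Firm 1's strategies beats all alternatives regardless of what the opponent does.
P is not dominant: against Q, Q gives 6 > 2.
Q is not dominant: against P, P gives 8 > 0.
R is not dominant: against P, P gives 8 > 3.
No single strategy is best against every opponent action.

No strictly dominant strategy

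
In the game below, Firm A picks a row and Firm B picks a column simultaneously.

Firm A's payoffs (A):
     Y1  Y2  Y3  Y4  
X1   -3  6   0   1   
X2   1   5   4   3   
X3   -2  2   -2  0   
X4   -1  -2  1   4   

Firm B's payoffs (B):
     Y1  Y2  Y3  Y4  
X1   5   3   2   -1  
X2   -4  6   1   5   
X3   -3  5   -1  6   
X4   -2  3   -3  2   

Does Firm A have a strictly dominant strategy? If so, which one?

No strictly dominant strategy

A strategy is strictly dominant if it gives Firm A a strictly higher payoff than every other strategy, against every choice by the opponent.
X1 is not dominant: against Y1, X2 gives 1 > -3.
X2 is not dominant: against Y2, X1 gives 6 > 5.
X3 is not dominant: against Y1, X2 gives 1 > -2.
X4 is not dominant: against Y1, X2 gives 1 > -1.
No single strategy is best against every opponent action.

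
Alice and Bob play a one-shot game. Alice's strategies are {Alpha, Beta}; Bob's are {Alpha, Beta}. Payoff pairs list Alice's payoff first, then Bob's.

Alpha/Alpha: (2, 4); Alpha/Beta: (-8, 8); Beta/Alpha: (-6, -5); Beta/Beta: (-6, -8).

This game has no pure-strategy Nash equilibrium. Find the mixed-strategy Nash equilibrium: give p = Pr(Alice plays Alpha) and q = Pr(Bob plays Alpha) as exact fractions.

Each player's mixing probability is pinned down by making the *other* player indifferent.
Bob indifferent between Alpha and Beta: p·4 + (1−p)·(-5) = p·8 + (1−p)·(-8) ⟹ (-5) + 9p = (-8) + 16p ⟹ p = 3/7.
Alice indifferent between Alpha and Beta: q·2 + (1−q)·(-8) = q·(-6) + (1−q)·(-6) ⟹ (-8) + 10q = (-6) + 0q ⟹ q = 1/5.

p = 3/7, q = 1/5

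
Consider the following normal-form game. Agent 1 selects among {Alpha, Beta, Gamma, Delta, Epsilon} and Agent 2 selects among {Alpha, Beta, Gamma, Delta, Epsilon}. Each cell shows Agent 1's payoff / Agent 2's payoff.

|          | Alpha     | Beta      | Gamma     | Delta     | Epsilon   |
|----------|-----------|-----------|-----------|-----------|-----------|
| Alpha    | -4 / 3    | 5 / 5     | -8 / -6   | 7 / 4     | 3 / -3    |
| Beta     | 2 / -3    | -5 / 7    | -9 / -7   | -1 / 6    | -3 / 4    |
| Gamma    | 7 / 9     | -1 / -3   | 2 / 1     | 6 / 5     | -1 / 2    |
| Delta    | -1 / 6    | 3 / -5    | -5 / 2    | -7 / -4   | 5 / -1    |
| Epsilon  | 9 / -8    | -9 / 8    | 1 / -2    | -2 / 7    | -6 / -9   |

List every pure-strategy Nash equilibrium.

Find each player's best response to every opponent strategy; NE are the intersections.
Agent 1's best responses — vs Alpha: Epsilon (payoff 9); vs Beta: Alpha (payoff 5); vs Gamma: Gamma (payoff 2); vs Delta: Alpha (payoff 7); vs Epsilon: Delta (payoff 5).
Agent 2's best responses — vs Alpha: Beta (payoff 5); vs Beta: Beta (payoff 7); vs Gamma: Alpha (payoff 9); vs Delta: Alpha (payoff 6); vs Epsilon: Beta (payoff 8).
The only mutual best response is (Alpha, Beta); neither player gains by switching there.

(Alpha, Beta)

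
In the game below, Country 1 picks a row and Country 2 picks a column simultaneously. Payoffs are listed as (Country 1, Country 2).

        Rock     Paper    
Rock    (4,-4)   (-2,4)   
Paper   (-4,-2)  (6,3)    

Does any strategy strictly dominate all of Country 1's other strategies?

None

Check whether one of Country 1's strategies beats all alternatives regardless of what the opponent does.
Rock is not dominant: against Paper, Paper gives 6 > -2.
Paper is not dominant: against Rock, Rock gives 4 > -4.
No single strategy is best against every opponent action.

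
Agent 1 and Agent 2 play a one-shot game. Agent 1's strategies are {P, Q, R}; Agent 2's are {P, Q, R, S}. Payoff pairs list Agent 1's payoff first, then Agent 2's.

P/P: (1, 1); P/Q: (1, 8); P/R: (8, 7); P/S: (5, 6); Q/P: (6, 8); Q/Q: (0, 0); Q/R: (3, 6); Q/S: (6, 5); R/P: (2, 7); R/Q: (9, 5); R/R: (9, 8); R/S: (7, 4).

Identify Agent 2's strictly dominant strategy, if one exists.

None

A strategy is strictly dominant if it gives Agent 2 a strictly higher payoff than every other strategy, against every choice by the opponent.
P is not dominant: against P, Q gives 8 > 1.
Q is not dominant: against Q, P gives 8 > 0.
R is not dominant: against P, Q gives 8 > 7.
S is not dominant: against P, Q gives 8 > 6.
No single strategy is best against every opponent action.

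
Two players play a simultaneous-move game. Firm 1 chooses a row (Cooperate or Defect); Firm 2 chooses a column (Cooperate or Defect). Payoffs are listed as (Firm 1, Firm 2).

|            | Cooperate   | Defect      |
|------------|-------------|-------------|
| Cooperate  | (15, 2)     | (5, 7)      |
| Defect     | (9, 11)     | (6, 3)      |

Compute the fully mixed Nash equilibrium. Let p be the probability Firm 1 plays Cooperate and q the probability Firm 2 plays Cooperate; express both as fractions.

p = 8/13, q = 1/7

Each player's mixing probability is pinned down by making the *other* player indifferent.
Firm 2 indifferent between Cooperate and Defect: p·2 + (1−p)·11 = p·7 + (1−p)·3 ⟹ 11 + (-9)p = 3 + 4p ⟹ p = 8/13.
Firm 1 indifferent between Cooperate and Defect: q·15 + (1−q)·5 = q·9 + (1−q)·6 ⟹ 5 + 10q = 6 + 3q ⟹ q = 1/7.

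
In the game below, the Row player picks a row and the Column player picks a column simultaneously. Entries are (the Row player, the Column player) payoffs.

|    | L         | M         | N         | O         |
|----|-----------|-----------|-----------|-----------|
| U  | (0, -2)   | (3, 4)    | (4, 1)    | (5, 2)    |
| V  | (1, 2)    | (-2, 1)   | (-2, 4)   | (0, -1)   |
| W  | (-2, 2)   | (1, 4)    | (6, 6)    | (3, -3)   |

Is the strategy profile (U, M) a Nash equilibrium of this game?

Yes

Holding the Column player at M: the Row player gets 3 from U, versus -2 from V, 1 from W. No profitable deviation for the Row player.
Holding the Row player at U: the Column player gets 4 from M, versus -2 from L, 1 from N, 2 from O. No profitable deviation for the Column player either.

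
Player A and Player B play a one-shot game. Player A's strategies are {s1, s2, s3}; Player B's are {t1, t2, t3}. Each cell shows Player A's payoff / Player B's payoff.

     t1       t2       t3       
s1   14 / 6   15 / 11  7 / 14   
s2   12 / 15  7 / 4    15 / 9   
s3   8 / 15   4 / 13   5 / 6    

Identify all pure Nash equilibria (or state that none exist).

A profile is a Nash equilibrium when each player is best-responding to the other.
Player A's best responses — vs t1: s1 (payoff 14); vs t2: s1 (payoff 15); vs t3: s2 (payoff 15).
Player B's best responses — vs s1: t3 (payoff 14); vs s2: t1 (payoff 15); vs s3: t1 (payoff 15).
No cell has both players best-responding. For instance, Player A's best reply to t1 is s1, but against s1 Player B prefers t3 over t1.

No pure-strategy Nash equilibrium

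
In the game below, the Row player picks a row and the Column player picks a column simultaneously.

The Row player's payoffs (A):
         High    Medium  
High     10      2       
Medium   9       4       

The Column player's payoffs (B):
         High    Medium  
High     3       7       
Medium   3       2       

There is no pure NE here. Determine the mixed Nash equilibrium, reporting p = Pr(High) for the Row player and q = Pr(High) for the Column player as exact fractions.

p = 1/5, q = 2/3

In a mixed NE each player is indifferent between their pure strategies, so the opponent's mix sets the indifference.
The Column player indifferent between High and Medium: p·3 + (1−p)·3 = p·7 + (1−p)·2 ⟹ 3 + 0p = 2 + 5p ⟹ p = 1/5.
The Row player indifferent between High and Medium: q·10 + (1−q)·2 = q·9 + (1−q)·4 ⟹ 2 + 8q = 4 + 5q ⟹ q = 2/3.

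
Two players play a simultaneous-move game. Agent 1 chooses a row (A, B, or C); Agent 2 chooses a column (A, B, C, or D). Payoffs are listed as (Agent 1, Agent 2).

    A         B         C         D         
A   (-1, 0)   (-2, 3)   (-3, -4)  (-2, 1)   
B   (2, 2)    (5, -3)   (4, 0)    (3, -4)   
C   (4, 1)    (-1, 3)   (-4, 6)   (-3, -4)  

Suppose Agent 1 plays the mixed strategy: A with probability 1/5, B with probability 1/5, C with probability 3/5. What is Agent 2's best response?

Agent 2's best reply maximizes expected payoff against the mix.
A: (1/5)·0 + (1/5)·2 + (3/5)·1 = 1
B: (1/5)·3 + (1/5)·(-3) + (3/5)·3 = 9/5
C: (1/5)·(-4) + (1/5)·0 + (3/5)·6 = 14/5
D: (1/5)·1 + (1/5)·(-4) + (3/5)·(-4) = -3
Highest expected payoff is 14/5, from C.

C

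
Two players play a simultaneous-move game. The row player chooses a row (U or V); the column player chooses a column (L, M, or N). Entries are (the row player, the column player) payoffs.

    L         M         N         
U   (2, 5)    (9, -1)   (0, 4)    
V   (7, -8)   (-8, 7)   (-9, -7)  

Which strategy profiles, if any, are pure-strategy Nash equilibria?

Check mutual best responses: a cell is a NE iff neither player can gain by unilaterally deviating.
The row player's best responses — vs L: V (payoff 7); vs M: U (payoff 9); vs N: U (payoff 0).
The column player's best responses — vs U: L (payoff 5); vs V: M (payoff 7).
No cell has both players best-responding. For instance, the row player's best reply to M is U, but against U the column player prefers L over M.

There is no pure-strategy Nash equilibrium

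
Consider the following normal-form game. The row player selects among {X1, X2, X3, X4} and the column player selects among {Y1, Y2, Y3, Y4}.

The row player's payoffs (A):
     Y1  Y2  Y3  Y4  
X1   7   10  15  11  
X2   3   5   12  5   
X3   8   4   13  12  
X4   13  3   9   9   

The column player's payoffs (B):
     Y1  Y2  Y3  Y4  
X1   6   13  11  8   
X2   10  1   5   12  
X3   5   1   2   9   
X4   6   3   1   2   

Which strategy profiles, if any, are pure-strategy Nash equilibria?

(X1, Y2), (X3, Y4), and (X4, Y1)

A profile is a Nash equilibrium when each player is best-responding to the other.
The row player's best responses — vs Y1: X4 (payoff 13); vs Y2: X1 (payoff 10); vs Y3: X1 (payoff 15); vs Y4: X3 (payoff 12).
The column player's best responses — vs X1: Y2 (payoff 13); vs X2: Y4 (payoff 12); vs X3: Y4 (payoff 9); vs X4: Y1 (payoff 6).
Mutual best responses occur at (X1, Y2), (X3, Y4), and (X4, Y1); at each, neither player gains by switching.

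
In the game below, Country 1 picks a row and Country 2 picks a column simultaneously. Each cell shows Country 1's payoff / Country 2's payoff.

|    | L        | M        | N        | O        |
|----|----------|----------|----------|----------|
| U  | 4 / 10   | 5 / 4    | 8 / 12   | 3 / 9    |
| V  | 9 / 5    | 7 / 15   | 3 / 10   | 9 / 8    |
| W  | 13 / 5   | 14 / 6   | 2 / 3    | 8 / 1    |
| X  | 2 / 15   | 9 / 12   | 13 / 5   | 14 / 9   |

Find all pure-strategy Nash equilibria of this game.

A profile is a Nash equilibrium when each player is best-responding to the other.
Country 1's best responses — vs L: W (payoff 13); vs M: W (payoff 14); vs N: X (payoff 13); vs O: X (payoff 14).
Country 2's best responses — vs U: N (payoff 12); vs V: M (payoff 15); vs W: M (payoff 6); vs X: L (payoff 15).
The only mutual best response is (W, M); neither player gains by switching there.

(W, M)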